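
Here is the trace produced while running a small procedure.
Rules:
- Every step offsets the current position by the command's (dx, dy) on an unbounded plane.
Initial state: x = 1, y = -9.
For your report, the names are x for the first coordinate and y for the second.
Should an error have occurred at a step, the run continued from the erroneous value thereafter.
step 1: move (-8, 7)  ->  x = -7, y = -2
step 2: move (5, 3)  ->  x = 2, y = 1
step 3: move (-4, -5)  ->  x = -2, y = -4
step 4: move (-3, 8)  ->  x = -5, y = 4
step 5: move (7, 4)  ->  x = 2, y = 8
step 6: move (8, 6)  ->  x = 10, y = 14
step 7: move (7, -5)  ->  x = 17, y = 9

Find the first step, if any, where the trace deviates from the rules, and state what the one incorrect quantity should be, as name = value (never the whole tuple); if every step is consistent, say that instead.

Recomputing the run from the initial state:
step 1: x = -7, y = -2
step 2: x = -2, y = 1
step 3: x = -6, y = -4
step 4: x = -9, y = 4
step 5: x = -2, y = 8
step 6: x = 6, y = 14
step 7: x = 13, y = 9
The first disagreement with the trace is at step 2, where the value should be x = -2.

step 2, x = -2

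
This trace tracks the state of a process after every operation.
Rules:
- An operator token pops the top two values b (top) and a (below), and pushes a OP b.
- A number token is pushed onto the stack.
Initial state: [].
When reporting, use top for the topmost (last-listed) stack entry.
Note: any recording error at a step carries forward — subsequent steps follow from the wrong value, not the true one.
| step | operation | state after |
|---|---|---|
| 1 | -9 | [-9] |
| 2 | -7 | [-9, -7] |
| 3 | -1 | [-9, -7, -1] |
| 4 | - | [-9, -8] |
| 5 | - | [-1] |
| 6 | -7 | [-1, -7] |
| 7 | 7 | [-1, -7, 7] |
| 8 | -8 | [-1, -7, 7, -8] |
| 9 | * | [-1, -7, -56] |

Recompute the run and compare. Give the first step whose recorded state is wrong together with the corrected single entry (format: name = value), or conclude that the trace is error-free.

step 4, top = -6

Recomputing the run from the initial state:
step 1: [-9]
step 2: [-9, -7]
step 3: [-9, -7, -1]
step 4: [-9, -6]
step 5: [-3]
step 6: [-3, -7]
step 7: [-3, -7, 7]
step 8: [-3, -7, 7, -8]
step 9: [-3, -7, -56]
The first disagreement with the trace is at step 4, where the value should be top = -6.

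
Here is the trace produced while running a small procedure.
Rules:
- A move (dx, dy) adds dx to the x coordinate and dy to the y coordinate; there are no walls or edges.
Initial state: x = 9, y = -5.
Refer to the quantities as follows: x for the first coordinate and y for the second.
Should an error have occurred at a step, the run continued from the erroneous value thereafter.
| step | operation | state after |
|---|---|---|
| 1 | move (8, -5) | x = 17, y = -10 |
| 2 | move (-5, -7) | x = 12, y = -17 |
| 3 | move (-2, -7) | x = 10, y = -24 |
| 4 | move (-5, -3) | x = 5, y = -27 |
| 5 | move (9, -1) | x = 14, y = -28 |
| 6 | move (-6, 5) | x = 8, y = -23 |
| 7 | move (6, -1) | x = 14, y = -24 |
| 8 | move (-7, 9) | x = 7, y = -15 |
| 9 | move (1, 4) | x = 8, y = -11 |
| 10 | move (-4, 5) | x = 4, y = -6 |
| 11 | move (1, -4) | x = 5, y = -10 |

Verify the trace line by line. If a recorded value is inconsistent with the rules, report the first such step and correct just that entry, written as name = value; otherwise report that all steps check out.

Recomputing the run from the initial state:
step 1: x = 17, y = -10
step 2: x = 12, y = -17
step 3: x = 10, y = -24
step 4: x = 5, y = -27
step 5: x = 14, y = -28
step 6: x = 8, y = -23
step 7: x = 14, y = -24
step 8: x = 7, y = -15
step 9: x = 8, y = -11
step 10: x = 4, y = -6
step 11: x = 5, y = -10
This matches the trace at every step.

no error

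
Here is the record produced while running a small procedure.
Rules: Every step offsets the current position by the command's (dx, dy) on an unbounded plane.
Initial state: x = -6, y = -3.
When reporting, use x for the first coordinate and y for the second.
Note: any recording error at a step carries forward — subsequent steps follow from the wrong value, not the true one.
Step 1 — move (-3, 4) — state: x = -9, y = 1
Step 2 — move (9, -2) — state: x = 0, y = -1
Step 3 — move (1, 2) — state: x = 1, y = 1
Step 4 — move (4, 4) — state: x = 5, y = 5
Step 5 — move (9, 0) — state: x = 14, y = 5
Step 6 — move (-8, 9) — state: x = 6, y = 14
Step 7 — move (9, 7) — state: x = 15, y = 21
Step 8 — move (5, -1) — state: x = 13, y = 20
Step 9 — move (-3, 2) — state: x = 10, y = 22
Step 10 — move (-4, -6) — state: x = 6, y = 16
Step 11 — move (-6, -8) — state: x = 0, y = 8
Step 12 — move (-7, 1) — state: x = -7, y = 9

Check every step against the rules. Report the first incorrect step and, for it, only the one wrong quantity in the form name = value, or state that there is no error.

step 8, x = 20

Step 1: x = -6 + (-3) = -9, y = -3 + (4) = 1 — same as recorded.
Step 2: x = -9 + (9) = 0, y = 1 + (-2) = -1 — exactly as logged.
Step 3: x = 0 + (1) = 1, y = -1 + (2) = 1 — in agreement.
Step 4: x = 1 + (4) = 5, y = 1 + (4) = 5 — consistent with the record.
Step 5: x = 5 + (9) = 14, y = 5 + (0) = 5 — consistent with the record.
Step 6: x = 14 + (-8) = 6, y = 5 + (9) = 14 — agrees with the record.
Step 7: x = 6 + (9) = 15, y = 14 + (7) = 21 — no discrepancy.
Step 8: x = 15 + (5) = 20, y = 21 + (-1) = 20 — not what was recorded.
The audit stops at step 8: the recorded entry is wrong and should be x = 20.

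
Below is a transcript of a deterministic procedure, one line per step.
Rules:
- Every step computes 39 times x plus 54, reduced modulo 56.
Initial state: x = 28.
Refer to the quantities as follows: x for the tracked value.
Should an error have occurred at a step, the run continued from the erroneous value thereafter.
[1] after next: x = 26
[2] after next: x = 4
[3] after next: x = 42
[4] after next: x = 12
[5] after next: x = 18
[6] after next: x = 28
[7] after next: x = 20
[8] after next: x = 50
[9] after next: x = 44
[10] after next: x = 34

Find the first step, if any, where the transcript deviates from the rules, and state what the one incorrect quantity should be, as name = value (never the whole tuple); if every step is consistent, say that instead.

Step 1: x = (39*28 + 54) mod 56 = 26 — confirmed correct.
Step 2: x = (39*26 + 54) mod 56 = 4 — matches.
Step 3: x = (39*4 + 54) mod 56 = 42 — exactly as logged.
Step 4: x = (39*42 + 54) mod 56 = 12 — confirmed correct.
Step 5: x = (39*12 + 54) mod 56 = 18 — verified.
Step 6: x = (39*18 + 54) mod 56 = 28 — confirmed correct.
Step 7: x = (39*28 + 54) mod 56 = 26 — the recorded entry deviates here.
So the first discrepancy is step 7, where the right value is x = 26.

step 7, x = 26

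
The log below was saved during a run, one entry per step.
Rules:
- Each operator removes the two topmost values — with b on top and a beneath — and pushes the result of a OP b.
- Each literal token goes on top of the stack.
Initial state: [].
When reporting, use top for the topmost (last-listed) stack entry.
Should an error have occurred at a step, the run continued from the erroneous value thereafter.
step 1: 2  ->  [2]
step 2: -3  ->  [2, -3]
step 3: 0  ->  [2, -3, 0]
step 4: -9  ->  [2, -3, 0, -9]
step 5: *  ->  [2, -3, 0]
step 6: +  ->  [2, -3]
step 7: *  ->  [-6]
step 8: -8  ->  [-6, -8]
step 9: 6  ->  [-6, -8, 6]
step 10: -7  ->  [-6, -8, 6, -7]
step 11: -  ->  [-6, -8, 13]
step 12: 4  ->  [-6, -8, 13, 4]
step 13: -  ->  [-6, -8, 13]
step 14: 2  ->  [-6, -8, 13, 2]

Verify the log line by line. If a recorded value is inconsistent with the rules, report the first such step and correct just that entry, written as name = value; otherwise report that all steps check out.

step 13, top = 9

Recomputing the run from the initial state:
step 1: [2]
step 2: [2, -3]
step 3: [2, -3, 0]
step 4: [2, -3, 0, -9]
step 5: [2, -3, 0]
step 6: [2, -3]
step 7: [-6]
step 8: [-6, -8]
step 9: [-6, -8, 6]
step 10: [-6, -8, 6, -7]
step 11: [-6, -8, 13]
step 12: [-6, -8, 13, 4]
step 13: [-6, -8, 9]
step 14: [-6, -8, 9, 2]
The first disagreement with the log is at step 13, where the value should be top = 9.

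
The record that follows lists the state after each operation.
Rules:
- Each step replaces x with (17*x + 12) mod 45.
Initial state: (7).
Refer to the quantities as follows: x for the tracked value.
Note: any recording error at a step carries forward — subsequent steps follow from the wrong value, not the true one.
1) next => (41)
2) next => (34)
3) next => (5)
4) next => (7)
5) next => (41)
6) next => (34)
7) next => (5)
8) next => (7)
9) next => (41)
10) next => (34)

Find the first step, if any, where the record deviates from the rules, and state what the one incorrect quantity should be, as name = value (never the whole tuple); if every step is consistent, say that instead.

1. x = (17*7 + 12) mod 45 = 41 (confirmed correct)
2. x = (17*41 + 12) mod 45 = 34 (in agreement)
3. x = (17*34 + 12) mod 45 = 5 (exactly as logged)
4. x = (17*5 + 12) mod 45 = 7 (no discrepancy)
5. x = (17*7 + 12) mod 45 = 41 (confirmed correct)
6. x = (17*41 + 12) mod 45 = 34 (in agreement)
7. x = (17*34 + 12) mod 45 = 5 (in agreement)
8. x = (17*5 + 12) mod 45 = 7 (matches)
9. x = (17*7 + 12) mod 45 = 41 (in agreement)
10. x = (17*41 + 12) mod 45 = 34 (verified)
Each recorded entry agrees with the recomputation.

no error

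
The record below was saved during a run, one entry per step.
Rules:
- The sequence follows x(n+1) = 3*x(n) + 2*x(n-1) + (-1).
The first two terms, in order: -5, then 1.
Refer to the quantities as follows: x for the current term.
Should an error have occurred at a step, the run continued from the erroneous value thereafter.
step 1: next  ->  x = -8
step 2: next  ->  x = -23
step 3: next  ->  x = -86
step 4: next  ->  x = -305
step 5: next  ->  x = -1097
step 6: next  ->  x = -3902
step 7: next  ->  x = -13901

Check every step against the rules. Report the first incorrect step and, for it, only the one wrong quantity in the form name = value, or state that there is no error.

Step 1: x = 3*(1) + (2)*(-5) + (-1) = -8 — confirmed correct.
Step 2: x = 3*(-8) + (2)*(1) + (-1) = -23 — consistent with the record.
Step 3: x = 3*(-23) + (2)*(-8) + (-1) = -86 — agrees with the record.
Step 4: x = 3*(-86) + (2)*(-23) + (-1) = -305 — confirmed correct.
Step 5: x = 3*(-305) + (2)*(-86) + (-1) = -1088 — not what was recorded.
So the first discrepancy is step 5, where the right value is x = -1088.

step 5, x = -1088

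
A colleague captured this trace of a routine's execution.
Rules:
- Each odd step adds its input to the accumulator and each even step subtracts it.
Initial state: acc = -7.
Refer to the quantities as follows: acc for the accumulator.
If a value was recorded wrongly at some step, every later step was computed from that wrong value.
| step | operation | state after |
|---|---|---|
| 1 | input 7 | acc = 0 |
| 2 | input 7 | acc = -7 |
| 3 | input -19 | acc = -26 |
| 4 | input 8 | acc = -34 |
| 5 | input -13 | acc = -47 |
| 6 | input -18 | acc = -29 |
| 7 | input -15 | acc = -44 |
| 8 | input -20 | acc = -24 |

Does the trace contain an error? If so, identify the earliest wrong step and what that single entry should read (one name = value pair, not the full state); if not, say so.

step 1: acc = -7 + 7 = 0 -> matches
step 2: acc = 0 - 7 = -7 -> exactly as logged
step 3: acc = -7 + -19 = -26 -> exactly as logged
step 4: acc = -26 - 8 = -34 -> same as recorded
step 5: acc = -34 + -13 = -47 -> matches
step 6: acc = -47 - -18 = -29 -> matches
step 7: acc = -29 + -15 = -44 -> agrees with the trace
step 8: acc = -44 - -20 = -24 -> no discrepancy
All entries verified; no error found.

no error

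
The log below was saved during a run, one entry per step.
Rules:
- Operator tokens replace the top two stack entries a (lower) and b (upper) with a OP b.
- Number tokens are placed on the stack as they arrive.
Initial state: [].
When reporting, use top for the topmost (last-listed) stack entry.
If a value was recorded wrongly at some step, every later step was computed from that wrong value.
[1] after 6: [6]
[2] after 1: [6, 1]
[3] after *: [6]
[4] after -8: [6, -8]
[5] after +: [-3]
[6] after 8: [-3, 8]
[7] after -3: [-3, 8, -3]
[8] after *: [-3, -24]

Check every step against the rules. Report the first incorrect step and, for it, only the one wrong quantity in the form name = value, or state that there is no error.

step 5, top = -2

1. push 6: top = 6 (in agreement)
2. push 1: top = 1 (verified)
3. 6 * 1 = 6 (exactly as logged)
4. push -8: top = -8 (same as recorded)
5. 6 + -8 = -2 (a discrepancy with the log)
First deviation found at step 5; the corrected entry is top = -2.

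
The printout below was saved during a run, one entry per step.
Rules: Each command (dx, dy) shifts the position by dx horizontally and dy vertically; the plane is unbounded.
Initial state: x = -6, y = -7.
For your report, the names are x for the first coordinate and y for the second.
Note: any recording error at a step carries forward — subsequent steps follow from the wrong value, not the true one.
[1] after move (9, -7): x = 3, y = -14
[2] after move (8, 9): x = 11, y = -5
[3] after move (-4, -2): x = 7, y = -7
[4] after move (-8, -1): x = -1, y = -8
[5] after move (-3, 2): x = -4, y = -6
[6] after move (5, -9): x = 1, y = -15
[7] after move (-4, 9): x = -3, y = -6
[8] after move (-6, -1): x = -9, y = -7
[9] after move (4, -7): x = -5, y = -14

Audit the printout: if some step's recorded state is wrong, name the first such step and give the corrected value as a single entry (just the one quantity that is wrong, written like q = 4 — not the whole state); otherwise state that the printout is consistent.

Recomputing the run from the initial state:
step 1: x = 3, y = -14
step 2: x = 11, y = -5
step 3: x = 7, y = -7
step 4: x = -1, y = -8
step 5: x = -4, y = -6
step 6: x = 1, y = -15
step 7: x = -3, y = -6
step 8: x = -9, y = -7
step 9: x = -5, y = -14
This matches the printout at every step.

no error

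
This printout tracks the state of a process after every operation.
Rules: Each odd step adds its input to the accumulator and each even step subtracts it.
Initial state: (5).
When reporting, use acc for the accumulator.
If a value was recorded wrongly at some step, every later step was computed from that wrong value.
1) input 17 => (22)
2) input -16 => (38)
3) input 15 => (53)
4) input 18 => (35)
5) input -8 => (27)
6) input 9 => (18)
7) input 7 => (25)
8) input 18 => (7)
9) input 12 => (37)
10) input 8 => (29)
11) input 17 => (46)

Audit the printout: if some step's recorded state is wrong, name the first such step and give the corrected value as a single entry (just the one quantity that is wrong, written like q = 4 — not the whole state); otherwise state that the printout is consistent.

1. acc = 5 + 17 = 22 (confirmed correct)
2. acc = 22 - -16 = 38 (verified)
3. acc = 38 + 15 = 53 (consistent with the printout)
4. acc = 53 - 18 = 35 (agrees with the printout)
5. acc = 35 + -8 = 27 (in agreement)
6. acc = 27 - 9 = 18 (matches)
7. acc = 18 + 7 = 25 (confirmed correct)
8. acc = 25 - 18 = 7 (consistent with the printout)
9. acc = 7 + 12 = 19 (this is not what the printout shows)
So the first discrepancy is step 9, where the right value is acc = 19.

step 9, acc = 19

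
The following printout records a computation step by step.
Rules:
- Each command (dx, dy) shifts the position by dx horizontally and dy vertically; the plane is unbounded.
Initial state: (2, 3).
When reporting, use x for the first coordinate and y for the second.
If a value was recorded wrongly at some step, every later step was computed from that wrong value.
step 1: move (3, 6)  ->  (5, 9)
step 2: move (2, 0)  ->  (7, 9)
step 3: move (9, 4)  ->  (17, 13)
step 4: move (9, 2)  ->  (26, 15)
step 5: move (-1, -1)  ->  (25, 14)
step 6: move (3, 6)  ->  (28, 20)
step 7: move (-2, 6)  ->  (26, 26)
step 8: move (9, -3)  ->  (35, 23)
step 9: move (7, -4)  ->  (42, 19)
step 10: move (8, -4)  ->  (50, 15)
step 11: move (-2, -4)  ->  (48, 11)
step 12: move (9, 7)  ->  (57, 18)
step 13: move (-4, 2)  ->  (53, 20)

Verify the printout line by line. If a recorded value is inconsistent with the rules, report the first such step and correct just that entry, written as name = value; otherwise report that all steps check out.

Recomputing the run from the initial state:
step 1: x = 5, y = 9
step 2: x = 7, y = 9
step 3: x = 16, y = 13
step 4: x = 25, y = 15
step 5: x = 24, y = 14
step 6: x = 27, y = 20
step 7: x = 25, y = 26
step 8: x = 34, y = 23
step 9: x = 41, y = 19
step 10: x = 49, y = 15
step 11: x = 47, y = 11
step 12: x = 56, y = 18
step 13: x = 52, y = 20
The first disagreement with the printout is at step 3, where the value should be x = 16.

step 3, x = 16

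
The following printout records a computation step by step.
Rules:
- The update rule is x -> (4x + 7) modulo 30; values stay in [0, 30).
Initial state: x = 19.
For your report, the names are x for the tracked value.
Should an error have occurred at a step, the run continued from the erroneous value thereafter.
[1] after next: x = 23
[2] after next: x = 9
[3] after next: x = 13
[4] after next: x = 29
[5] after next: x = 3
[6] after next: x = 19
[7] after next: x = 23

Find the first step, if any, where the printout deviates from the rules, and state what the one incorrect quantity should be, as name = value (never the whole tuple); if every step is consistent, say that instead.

1. x = (4*19 + 7) mod 30 = 23 (confirmed correct)
2. x = (4*23 + 7) mod 30 = 9 (checks out)
3. x = (4*9 + 7) mod 30 = 13 (confirmed correct)
4. x = (4*13 + 7) mod 30 = 29 (checks out)
5. x = (4*29 + 7) mod 30 = 3 (verified)
6. x = (4*3 + 7) mod 30 = 19 (matches)
7. x = (4*19 + 7) mod 30 = 23 (in agreement)
Every step is consistent.

no error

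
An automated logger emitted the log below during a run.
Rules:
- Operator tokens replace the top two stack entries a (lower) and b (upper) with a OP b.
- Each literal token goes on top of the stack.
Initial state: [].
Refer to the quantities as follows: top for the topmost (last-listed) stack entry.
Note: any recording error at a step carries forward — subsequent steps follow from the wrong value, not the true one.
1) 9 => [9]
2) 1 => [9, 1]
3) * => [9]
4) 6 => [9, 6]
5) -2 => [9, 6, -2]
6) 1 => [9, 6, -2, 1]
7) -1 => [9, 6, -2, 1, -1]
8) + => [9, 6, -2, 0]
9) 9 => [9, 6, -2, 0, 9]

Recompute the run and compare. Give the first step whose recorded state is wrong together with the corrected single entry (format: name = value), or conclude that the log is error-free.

Recomputing the run from the initial state:
step 1: [9]
step 2: [9, 1]
step 3: [9]
step 4: [9, 6]
step 5: [9, 6, -2]
step 6: [9, 6, -2, 1]
step 7: [9, 6, -2, 1, -1]
step 8: [9, 6, -2, 0]
step 9: [9, 6, -2, 0, 9]
This matches the log at every step.

no error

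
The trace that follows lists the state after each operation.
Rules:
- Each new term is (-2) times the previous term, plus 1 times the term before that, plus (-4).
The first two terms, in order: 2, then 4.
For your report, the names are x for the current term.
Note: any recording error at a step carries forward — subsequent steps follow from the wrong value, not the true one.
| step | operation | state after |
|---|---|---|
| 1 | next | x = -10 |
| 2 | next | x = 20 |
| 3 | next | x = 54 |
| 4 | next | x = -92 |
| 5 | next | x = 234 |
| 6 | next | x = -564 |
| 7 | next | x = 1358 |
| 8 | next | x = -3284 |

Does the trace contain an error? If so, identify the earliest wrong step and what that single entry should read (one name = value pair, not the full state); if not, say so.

step 1: x = -2*(4) + (1)*(2) + (-4) = -10 -> in agreement
step 2: x = -2*(-10) + (1)*(4) + (-4) = 20 -> same as recorded
step 3: x = -2*(20) + (1)*(-10) + (-4) = -54 -> the entry is off here
Conclusion: step 3 carries the first error; the entry should be x = -54.

step 3, x = -54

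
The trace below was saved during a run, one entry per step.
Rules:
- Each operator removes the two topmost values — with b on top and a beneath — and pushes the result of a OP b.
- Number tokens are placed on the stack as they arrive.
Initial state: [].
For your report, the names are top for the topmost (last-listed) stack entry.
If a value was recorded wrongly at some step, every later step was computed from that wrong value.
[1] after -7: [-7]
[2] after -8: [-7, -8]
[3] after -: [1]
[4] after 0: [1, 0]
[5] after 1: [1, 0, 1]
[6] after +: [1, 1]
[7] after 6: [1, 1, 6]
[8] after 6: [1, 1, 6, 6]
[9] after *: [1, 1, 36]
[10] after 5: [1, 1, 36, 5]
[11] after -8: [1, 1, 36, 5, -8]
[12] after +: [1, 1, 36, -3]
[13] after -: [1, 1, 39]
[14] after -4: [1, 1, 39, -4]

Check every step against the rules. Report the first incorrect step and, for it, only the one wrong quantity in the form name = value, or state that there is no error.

Step 1: push -7: top = -7 — agrees with the trace.
Step 2: push -8: top = -8 — verified.
Step 3: -7 - -8 = 1 — no discrepancy.
Step 4: push 0: top = 0 — no discrepancy.
Step 5: push 1: top = 1 — same as recorded.
Step 6: 0 + 1 = 1 — confirmed correct.
Step 7: push 6: top = 6 — confirmed correct.
Step 8: push 6: top = 6 — agrees with the trace.
Step 9: 6 * 6 = 36 — exactly as logged.
Step 10: push 5: top = 5 — verified.
Step 11: push -8: top = -8 — in agreement.
Step 12: 5 + -8 = -3 — agrees with the trace.
Step 13: 36 - -3 = 39 — no discrepancy.
Step 14: push -4: top = -4 — confirmed correct.
Each recorded entry agrees with the recomputation.

no error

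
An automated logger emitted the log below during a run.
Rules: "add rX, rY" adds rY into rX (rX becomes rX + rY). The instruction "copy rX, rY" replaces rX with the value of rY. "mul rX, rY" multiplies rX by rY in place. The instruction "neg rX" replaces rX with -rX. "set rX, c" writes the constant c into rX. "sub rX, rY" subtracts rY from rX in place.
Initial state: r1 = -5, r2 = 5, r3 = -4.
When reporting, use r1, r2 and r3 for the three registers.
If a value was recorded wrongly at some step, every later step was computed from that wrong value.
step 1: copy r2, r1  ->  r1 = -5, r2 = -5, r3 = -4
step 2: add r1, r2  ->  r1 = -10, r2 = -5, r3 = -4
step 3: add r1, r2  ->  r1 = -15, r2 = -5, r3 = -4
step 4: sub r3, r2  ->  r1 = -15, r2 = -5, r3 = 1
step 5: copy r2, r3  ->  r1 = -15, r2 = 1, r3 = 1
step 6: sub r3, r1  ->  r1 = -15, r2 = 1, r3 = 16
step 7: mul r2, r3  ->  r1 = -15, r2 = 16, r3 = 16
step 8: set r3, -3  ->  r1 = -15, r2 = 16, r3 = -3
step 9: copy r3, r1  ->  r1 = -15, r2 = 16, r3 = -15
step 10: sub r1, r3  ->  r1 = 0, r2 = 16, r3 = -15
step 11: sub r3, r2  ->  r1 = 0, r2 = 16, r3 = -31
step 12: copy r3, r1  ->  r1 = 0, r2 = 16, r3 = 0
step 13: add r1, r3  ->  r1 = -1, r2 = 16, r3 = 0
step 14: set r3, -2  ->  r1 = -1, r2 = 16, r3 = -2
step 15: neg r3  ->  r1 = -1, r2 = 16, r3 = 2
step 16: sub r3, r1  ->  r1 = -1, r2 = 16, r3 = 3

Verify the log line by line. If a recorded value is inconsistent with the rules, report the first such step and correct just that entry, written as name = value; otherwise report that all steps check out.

step 1: r2 = -5 -> matches
step 2: r1 = -5 + -5 = -10 -> exactly as logged
step 3: r1 = -10 + -5 = -15 -> confirmed correct
step 4: r3 = -4 - -5 = 1 -> agrees with the log
step 5: r2 = 1 -> verified
step 6: r3 = 1 - -15 = 16 -> verified
step 7: r2 = 1 * 16 = 16 -> matches
step 8: r3 = -3 -> in agreement
step 9: r3 = -15 -> consistent with the log
step 10: r1 = -15 - -15 = 0 -> confirmed correct
step 11: r3 = -15 - 16 = -31 -> verified
step 12: r3 = 0 -> consistent with the log
step 13: r1 = 0 + 0 = 0 -> the log has a different value
Step 13 is the first one off; corrected, r1 = 0.

step 13, r1 = 0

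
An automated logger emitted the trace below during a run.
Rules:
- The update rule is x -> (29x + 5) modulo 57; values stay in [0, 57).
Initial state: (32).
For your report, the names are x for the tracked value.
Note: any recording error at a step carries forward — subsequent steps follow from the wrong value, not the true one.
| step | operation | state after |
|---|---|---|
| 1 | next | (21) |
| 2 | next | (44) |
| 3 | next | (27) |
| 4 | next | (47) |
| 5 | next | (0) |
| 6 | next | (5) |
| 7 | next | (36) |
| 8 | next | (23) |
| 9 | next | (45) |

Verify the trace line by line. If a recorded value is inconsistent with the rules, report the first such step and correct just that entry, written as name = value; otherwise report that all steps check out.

no error

Recomputing the run from the initial state:
step 1: x = 21
step 2: x = 44
step 3: x = 27
step 4: x = 47
step 5: x = 0
step 6: x = 5
step 7: x = 36
step 8: x = 23
step 9: x = 45
This matches the trace at every step.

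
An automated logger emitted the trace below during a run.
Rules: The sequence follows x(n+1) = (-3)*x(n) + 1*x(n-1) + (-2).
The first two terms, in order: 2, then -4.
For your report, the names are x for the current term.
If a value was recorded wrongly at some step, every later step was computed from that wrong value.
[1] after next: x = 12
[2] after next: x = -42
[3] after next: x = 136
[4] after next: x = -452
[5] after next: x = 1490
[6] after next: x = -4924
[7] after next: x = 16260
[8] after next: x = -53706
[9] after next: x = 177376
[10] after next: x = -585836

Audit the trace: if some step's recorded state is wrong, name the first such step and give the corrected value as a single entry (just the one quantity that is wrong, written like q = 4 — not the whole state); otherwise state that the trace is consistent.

no error

step 1: x = -3*(-4) + (1)*(2) + (-2) = 12 -> no discrepancy
step 2: x = -3*(12) + (1)*(-4) + (-2) = -42 -> consistent with the trace
step 3: x = -3*(-42) + (1)*(12) + (-2) = 136 -> confirmed correct
step 4: x = -3*(136) + (1)*(-42) + (-2) = -452 -> verified
step 5: x = -3*(-452) + (1)*(136) + (-2) = 1490 -> consistent with the trace
step 6: x = -3*(1490) + (1)*(-452) + (-2) = -4924 -> exactly as logged
step 7: x = -3*(-4924) + (1)*(1490) + (-2) = 16260 -> confirmed correct
step 8: x = -3*(16260) + (1)*(-4924) + (-2) = -53706 -> no discrepancy
step 9: x = -3*(-53706) + (1)*(16260) + (-2) = 177376 -> matches
step 10: x = -3*(177376) + (1)*(-53706) + (-2) = -585836 -> no discrepancy
Each recorded entry agrees with the recomputation.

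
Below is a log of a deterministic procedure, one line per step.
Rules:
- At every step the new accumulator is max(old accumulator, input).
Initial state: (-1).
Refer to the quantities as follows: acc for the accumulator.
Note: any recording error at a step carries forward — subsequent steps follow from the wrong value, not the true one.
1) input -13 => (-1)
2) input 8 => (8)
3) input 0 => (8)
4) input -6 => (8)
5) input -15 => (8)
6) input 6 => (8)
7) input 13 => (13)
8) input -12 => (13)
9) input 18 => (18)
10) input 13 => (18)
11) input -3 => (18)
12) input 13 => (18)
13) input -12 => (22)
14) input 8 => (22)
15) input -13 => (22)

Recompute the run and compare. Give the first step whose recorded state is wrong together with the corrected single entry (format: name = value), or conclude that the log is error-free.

Step 1: acc = max(-1, -13) = -1 — verified.
Step 2: acc = max(-1, 8) = 8 — in agreement.
Step 3: acc = max(8, 0) = 8 — consistent with the log.
Step 4: acc = max(8, -6) = 8 — consistent with the log.
Step 5: acc = max(8, -15) = 8 — exactly as logged.
Step 6: acc = max(8, 6) = 8 — matches.
Step 7: acc = max(8, 13) = 13 — agrees with the log.
Step 8: acc = max(13, -12) = 13 — verified.
Step 9: acc = max(13, 18) = 18 — consistent with the log.
Step 10: acc = max(18, 13) = 18 — checks out.
Step 11: acc = max(18, -3) = 18 — consistent with the log.
Step 12: acc = max(18, 13) = 18 — checks out.
Step 13: acc = max(18, -12) = 18 — a discrepancy with the log.
First incorrect step: 13; the correct value is acc = 18.

step 13, acc = 18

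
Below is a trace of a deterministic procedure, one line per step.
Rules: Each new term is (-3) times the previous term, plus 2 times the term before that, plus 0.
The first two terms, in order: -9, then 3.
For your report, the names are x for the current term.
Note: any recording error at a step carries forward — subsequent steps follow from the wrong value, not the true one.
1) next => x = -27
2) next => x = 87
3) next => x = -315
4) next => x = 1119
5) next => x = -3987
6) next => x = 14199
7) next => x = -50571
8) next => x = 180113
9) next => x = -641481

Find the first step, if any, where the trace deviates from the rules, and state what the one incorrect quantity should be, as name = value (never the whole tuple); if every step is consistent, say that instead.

step 1: x = -3*(3) + (2)*(-9) + (0) = -27 -> exactly as logged
step 2: x = -3*(-27) + (2)*(3) + (0) = 87 -> confirmed correct
step 3: x = -3*(87) + (2)*(-27) + (0) = -315 -> confirmed correct
step 4: x = -3*(-315) + (2)*(87) + (0) = 1119 -> checks out
step 5: x = -3*(1119) + (2)*(-315) + (0) = -3987 -> exactly as logged
step 6: x = -3*(-3987) + (2)*(1119) + (0) = 14199 -> in agreement
step 7: x = -3*(14199) + (2)*(-3987) + (0) = -50571 -> confirmed correct
step 8: x = -3*(-50571) + (2)*(14199) + (0) = 180111 -> a discrepancy with the trace
Conclusion: step 8 carries the first error; the entry should be x = 180111.

step 8, x = 180111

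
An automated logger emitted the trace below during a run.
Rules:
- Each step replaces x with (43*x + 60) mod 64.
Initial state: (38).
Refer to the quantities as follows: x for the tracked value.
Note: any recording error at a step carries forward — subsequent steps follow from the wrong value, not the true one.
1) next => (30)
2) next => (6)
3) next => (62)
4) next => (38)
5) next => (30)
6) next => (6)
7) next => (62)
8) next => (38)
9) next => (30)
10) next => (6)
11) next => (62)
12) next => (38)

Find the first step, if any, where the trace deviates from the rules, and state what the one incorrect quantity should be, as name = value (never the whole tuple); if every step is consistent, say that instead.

no error

Step 1: x = (43*38 + 60) mod 64 = 30 — consistent with the trace.
Step 2: x = (43*30 + 60) mod 64 = 6 — agrees with the trace.
Step 3: x = (43*6 + 60) mod 64 = 62 — exactly as logged.
Step 4: x = (43*62 + 60) mod 64 = 38 — consistent with the trace.
Step 5: x = (43*38 + 60) mod 64 = 30 — no discrepancy.
Step 6: x = (43*30 + 60) mod 64 = 6 — checks out.
Step 7: x = (43*6 + 60) mod 64 = 62 — checks out.
Step 8: x = (43*62 + 60) mod 64 = 38 — consistent with the trace.
Step 9: x = (43*38 + 60) mod 64 = 30 — confirmed correct.
Step 10: x = (43*30 + 60) mod 64 = 6 — in agreement.
Step 11: x = (43*6 + 60) mod 64 = 62 — in agreement.
Step 12: x = (43*62 + 60) mod 64 = 38 — matches.
All entries verified; no error found.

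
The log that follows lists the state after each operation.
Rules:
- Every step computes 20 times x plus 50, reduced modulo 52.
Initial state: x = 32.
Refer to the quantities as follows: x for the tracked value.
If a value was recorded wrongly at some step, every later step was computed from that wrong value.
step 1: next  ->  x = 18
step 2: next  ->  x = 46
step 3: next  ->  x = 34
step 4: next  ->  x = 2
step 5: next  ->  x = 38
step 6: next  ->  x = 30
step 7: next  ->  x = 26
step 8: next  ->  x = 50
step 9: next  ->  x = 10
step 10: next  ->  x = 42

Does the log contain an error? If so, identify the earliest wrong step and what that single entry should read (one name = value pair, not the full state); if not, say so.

Step 1: x = (20*32 + 50) mod 52 = 14 — a discrepancy with the log.
So the first discrepancy is step 1, where the right value is x = 14.

step 1, x = 14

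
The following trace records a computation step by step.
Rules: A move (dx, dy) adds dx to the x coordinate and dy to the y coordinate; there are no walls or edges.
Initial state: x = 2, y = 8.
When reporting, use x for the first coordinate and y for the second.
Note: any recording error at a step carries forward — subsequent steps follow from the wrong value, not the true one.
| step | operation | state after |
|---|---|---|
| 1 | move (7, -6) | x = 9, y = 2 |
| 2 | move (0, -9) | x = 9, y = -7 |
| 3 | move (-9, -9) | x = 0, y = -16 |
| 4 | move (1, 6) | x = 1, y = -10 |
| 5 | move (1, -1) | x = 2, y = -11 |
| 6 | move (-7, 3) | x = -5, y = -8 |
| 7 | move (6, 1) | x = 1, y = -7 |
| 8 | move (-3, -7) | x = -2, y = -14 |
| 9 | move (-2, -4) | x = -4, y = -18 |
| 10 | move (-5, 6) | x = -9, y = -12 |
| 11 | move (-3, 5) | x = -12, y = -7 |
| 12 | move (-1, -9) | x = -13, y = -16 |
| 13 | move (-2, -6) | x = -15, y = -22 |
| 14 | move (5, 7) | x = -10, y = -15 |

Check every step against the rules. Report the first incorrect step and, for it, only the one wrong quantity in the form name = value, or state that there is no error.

Recomputing the run from the initial state:
step 1: x = 9, y = 2
step 2: x = 9, y = -7
step 3: x = 0, y = -16
step 4: x = 1, y = -10
step 5: x = 2, y = -11
step 6: x = -5, y = -8
step 7: x = 1, y = -7
step 8: x = -2, y = -14
step 9: x = -4, y = -18
step 10: x = -9, y = -12
step 11: x = -12, y = -7
step 12: x = -13, y = -16
step 13: x = -15, y = -22
step 14: x = -10, y = -15
This matches the trace at every step.

no error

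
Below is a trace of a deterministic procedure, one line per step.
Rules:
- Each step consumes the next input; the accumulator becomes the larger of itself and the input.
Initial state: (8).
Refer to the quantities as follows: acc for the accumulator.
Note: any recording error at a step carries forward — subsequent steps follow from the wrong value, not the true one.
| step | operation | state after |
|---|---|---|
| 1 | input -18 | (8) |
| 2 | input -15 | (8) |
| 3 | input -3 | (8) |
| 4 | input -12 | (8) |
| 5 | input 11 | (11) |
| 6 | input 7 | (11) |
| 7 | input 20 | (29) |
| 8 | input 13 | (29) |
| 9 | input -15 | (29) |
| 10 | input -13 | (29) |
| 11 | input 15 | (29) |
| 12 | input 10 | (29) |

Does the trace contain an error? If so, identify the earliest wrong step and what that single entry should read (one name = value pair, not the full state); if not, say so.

step 1: acc = max(8, -18) = 8 -> checks out
step 2: acc = max(8, -15) = 8 -> confirmed correct
step 3: acc = max(8, -3) = 8 -> matches
step 4: acc = max(8, -12) = 8 -> agrees with the trace
step 5: acc = max(8, 11) = 11 -> verified
step 6: acc = max(11, 7) = 11 -> confirmed correct
step 7: acc = max(11, 20) = 20 -> the trace has a different value
The audit stops at step 7: the recorded entry is wrong and should be acc = 20.

step 7, acc = 20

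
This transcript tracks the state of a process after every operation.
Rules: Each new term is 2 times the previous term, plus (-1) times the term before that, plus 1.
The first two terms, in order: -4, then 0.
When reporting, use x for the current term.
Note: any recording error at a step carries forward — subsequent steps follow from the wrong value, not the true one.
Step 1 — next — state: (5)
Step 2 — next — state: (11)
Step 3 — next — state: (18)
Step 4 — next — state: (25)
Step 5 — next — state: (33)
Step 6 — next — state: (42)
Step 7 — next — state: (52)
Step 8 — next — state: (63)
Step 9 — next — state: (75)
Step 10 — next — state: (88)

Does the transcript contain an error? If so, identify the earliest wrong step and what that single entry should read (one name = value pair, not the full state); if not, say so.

step 1: x = 2*(0) + (-1)*(-4) + (1) = 5 -> checks out
step 2: x = 2*(5) + (-1)*(0) + (1) = 11 -> agrees with the transcript
step 3: x = 2*(11) + (-1)*(5) + (1) = 18 -> matches
step 4: x = 2*(18) + (-1)*(11) + (1) = 26 -> first mismatch against the transcript
That makes step 4 the first incorrect line — x = 26 is what it should show.

step 4, x = 26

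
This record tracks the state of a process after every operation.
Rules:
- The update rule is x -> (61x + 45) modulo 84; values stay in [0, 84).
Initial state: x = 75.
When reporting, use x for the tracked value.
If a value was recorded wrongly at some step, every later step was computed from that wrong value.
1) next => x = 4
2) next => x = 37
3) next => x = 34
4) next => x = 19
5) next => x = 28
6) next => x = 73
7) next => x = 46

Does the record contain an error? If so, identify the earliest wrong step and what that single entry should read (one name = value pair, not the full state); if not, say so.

Step 1: x = (61*75 + 45) mod 84 = 0 — the record has a different value.
The earliest wrong entry is at step 1: it should read x = 0.

step 1, x = 0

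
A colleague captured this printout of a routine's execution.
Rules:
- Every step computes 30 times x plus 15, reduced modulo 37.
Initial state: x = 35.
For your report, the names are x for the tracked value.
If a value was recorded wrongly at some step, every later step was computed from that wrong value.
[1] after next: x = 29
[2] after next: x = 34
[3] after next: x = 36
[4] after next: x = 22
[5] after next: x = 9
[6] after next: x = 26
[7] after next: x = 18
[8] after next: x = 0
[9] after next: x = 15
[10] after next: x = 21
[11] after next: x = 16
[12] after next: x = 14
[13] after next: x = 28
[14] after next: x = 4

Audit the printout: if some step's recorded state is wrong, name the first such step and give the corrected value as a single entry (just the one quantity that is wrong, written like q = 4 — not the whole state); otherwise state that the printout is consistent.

no error

Recomputing the run from the initial state:
step 1: x = 29
step 2: x = 34
step 3: x = 36
step 4: x = 22
step 5: x = 9
step 6: x = 26
step 7: x = 18
step 8: x = 0
step 9: x = 15
step 10: x = 21
step 11: x = 16
step 12: x = 14
step 13: x = 28
step 14: x = 4
This matches the printout at every step.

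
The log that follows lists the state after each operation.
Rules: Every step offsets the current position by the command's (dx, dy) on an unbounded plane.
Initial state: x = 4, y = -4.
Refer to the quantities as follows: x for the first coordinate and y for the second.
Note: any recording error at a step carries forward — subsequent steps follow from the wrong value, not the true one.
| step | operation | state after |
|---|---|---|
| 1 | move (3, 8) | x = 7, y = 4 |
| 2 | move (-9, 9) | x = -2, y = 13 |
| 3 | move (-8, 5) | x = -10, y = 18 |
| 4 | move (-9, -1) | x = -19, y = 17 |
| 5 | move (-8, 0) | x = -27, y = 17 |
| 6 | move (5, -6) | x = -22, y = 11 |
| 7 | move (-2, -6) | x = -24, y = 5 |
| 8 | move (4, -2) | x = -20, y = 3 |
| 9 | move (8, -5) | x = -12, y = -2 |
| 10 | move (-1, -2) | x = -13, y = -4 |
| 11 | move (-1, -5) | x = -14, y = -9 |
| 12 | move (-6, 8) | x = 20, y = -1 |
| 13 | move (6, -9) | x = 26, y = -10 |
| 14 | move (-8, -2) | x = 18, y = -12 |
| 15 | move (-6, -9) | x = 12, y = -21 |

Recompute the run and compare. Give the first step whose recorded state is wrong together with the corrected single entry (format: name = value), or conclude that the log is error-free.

Recomputing the run from the initial state:
step 1: x = 7, y = 4
step 2: x = -2, y = 13
step 3: x = -10, y = 18
step 4: x = -19, y = 17
step 5: x = -27, y = 17
step 6: x = -22, y = 11
step 7: x = -24, y = 5
step 8: x = -20, y = 3
step 9: x = -12, y = -2
step 10: x = -13, y = -4
step 11: x = -14, y = -9
step 12: x = -20, y = -1
step 13: x = -14, y = -10
step 14: x = -22, y = -12
step 15: x = -28, y = -21
The first disagreement with the log is at step 12, where the value should be x = -20.

step 12, x = -20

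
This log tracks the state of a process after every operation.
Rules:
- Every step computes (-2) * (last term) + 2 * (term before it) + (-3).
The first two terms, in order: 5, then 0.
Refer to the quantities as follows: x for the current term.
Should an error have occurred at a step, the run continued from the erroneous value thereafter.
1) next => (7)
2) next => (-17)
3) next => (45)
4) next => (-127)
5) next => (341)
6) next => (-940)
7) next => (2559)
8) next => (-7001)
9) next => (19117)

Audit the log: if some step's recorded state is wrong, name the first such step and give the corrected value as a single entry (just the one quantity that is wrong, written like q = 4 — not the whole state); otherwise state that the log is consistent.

step 6, x = -939

Step 1: x = -2*(0) + (2)*(5) + (-3) = 7 — same as recorded.
Step 2: x = -2*(7) + (2)*(0) + (-3) = -17 — checks out.
Step 3: x = -2*(-17) + (2)*(7) + (-3) = 45 — same as recorded.
Step 4: x = -2*(45) + (2)*(-17) + (-3) = -127 — exactly as logged.
Step 5: x = -2*(-127) + (2)*(45) + (-3) = 341 — confirmed correct.
Step 6: x = -2*(341) + (2)*(-127) + (-3) = -939 — the log has a different value.
So the first discrepancy is step 6, where the right value is x = -939.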